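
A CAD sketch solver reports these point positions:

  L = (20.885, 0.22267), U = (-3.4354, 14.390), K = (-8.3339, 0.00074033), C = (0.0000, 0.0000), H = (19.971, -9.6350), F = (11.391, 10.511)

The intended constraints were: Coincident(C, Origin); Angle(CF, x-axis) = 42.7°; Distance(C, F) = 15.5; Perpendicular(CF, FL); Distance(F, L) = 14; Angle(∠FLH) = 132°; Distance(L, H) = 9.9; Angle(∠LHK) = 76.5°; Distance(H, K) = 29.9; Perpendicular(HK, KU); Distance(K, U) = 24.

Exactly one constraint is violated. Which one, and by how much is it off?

Distance(K, U) = 24 — off by 8.80.

C = (0.00, 0.00) ✓; CF at 42.70° ✓; |CF| = 15.50 ✓; ∠(CF, FL) = 90.00° ✓; |FL| = 14.00 ✓; ∠FLH = 132.0° ✓; |LH| = 9.900 ✓; ∠LHK = 76.50° ✓; |HK| = 29.90 ✓; ∠(HK, KU) = 90.00° ✓; |KU| = 15.20 ✗.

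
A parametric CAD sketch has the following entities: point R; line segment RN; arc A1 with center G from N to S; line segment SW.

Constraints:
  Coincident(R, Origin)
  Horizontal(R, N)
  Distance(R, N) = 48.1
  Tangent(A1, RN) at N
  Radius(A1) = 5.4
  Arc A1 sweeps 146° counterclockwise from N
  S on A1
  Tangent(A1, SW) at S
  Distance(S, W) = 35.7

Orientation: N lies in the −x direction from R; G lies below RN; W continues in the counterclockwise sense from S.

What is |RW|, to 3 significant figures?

36.8

On A1, N sits at bearing 90° from G; a 146° counterclockwise sweep puts S at bearing 236°, so S = G + 5.4·(cos 236°, sin 236°) = (-51.1, -9.88). Since A1 is tangent to SW there, GS ⟂ SW, so SW runs along (−sin 236°, cos 236°); with |SW| = 35.7, W = (-21.5, -29.8). Then |RW| = |W − R| = 36.8.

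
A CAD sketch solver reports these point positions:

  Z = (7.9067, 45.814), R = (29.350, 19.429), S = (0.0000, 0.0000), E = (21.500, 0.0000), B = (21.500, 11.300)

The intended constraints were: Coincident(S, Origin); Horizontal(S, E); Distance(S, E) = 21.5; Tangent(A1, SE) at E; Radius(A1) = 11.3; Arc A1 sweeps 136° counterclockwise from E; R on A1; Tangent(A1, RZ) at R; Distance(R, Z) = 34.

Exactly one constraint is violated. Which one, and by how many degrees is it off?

Tangent(A1, RZ) at R — off by 6.90°.

S = (0.00, 0.00) ✓; S.y = 0.00, E.y = 0.00 ✓; |SE| = 21.50 ✓; ∠(BE, ES) = 90.00° ✓; |BE| = 11.30 ✓; bearing(B→R) − bearing(B→E) = 136.0° ✓; |BR| = 11.30 ✓; ∠(BR, RZ) = 96.90° ✗; |RZ| = 34.00 ✓.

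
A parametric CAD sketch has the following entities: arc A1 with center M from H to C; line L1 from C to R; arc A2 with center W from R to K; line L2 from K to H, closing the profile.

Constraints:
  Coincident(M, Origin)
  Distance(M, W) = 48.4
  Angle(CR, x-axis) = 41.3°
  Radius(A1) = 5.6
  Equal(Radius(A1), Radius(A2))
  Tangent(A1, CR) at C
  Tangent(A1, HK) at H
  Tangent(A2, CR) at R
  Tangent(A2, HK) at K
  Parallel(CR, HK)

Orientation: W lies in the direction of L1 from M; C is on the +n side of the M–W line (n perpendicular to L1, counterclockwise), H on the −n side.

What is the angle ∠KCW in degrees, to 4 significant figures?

6.429°

The slot axis is L1's direction at 41.3°, so u = (cos 41.3°, sin 41.3°) = (0.7513, 0.6600) and n = (−sin 41.3°, cos 41.3°) = (-0.6600, 0.7513). M is at the origin and W lies 48.4 along u from M, so W = 48.4·u = (36.36, 31.94). Tangency of A1 to both parallel lines with radius 5.6 puts C and H at M ± 5.6·n: C = (-3.696, 4.207), H = (3.696, -4.207). Equal radii place R and K the same way about W: R = W + 5.6·n = (32.67, 36.15), K = W − 5.6·n = (40.06, 27.74). Then cos ∠KCW = CK·CW / (|CK||CW|), giving 6.429°.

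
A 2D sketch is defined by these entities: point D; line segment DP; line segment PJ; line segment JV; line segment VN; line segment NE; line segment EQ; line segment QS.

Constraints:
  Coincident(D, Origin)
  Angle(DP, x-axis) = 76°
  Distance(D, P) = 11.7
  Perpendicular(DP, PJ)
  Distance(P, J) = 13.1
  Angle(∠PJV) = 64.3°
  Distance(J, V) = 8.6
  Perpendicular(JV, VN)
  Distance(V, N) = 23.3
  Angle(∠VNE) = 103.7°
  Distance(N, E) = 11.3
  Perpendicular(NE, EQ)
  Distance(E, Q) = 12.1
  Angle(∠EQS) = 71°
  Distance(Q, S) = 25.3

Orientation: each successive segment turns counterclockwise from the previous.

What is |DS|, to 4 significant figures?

10.51

The perpendicularity gives EQ at right angles to NE, so EQ runs at 178.0°; with |EQ| = 12.1, Q = (2.981, 22.54). ∠EQS = 71.0° gives QS at -73.00° from the x-axis; with |QS| = 25.3, S = (10.38, -1.654). Then |DS| = |S − D| = 10.51.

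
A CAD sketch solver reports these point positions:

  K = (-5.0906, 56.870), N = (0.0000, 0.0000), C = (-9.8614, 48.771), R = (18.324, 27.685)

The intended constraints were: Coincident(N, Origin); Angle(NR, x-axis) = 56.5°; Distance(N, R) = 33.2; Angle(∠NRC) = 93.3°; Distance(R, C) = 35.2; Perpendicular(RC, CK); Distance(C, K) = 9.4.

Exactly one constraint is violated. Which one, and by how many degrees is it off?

Perpendicular(RC, CK) — off by 6.30°.

N = (0.00, 0.00) ✓; NR at 56.50° ✓; |NR| = 33.20 ✓; ∠NRC = 93.30° ✓; |RC| = 35.20 ✓; ∠(RC, CK) = 83.70° ✗; |CK| = 9.400 ✓.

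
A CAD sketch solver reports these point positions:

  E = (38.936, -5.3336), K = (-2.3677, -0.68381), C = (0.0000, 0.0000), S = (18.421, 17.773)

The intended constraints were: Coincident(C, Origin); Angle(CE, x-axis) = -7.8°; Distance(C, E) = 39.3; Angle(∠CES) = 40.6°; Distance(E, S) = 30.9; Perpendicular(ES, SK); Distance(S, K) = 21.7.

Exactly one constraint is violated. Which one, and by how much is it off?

Distance(S, K) = 21.7 — off by 6.10.

C = (0.00, 0.00) ✓; CE at -7.800° ✓; |CE| = 39.30 ✓; ∠CES = 40.60° ✓; |ES| = 30.90 ✓; ∠(ES, SK) = 90.00° ✓; |SK| = 27.80 ✗.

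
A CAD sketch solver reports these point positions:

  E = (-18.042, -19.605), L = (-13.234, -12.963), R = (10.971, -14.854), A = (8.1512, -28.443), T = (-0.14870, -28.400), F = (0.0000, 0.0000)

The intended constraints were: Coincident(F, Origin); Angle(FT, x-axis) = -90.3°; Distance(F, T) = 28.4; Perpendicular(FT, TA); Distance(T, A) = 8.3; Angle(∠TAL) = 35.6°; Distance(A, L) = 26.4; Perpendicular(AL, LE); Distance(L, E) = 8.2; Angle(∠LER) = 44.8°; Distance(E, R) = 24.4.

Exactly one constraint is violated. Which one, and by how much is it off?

Distance(E, R) = 24.4 — off by 5.00.

F = (0.00, 0.00) ✓; FT at -90.30° ✓; |FT| = 28.40 ✓; ∠(FT, TA) = 90.00° ✓; |TA| = 8.300 ✓; ∠TAL = 35.60° ✓; |AL| = 26.40 ✓; ∠(AL, LE) = 90.00° ✓; |LE| = 8.200 ✓; ∠LER = 44.80° ✓; |ER| = 29.40 ✗.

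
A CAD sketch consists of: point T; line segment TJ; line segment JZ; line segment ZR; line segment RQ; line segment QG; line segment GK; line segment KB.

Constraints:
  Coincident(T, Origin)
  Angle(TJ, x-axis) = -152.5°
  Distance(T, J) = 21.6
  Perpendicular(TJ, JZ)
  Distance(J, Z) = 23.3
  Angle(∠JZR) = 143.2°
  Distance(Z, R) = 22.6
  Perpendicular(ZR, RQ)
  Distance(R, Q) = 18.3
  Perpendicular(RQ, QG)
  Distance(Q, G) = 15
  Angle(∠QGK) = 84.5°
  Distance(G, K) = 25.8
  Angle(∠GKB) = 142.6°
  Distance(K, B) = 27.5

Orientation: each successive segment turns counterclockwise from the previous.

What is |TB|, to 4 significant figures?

68.16

T is at the origin; TJ runs at -152.5° with length 21.6, so J = (-19.16, -9.974). TJ is perpendicular to JZ, so JZ runs at -62.50°; with |JZ| = 23.3, Z = (-8.401, -30.64). ∠JZR = 143.2° gives ZR at -25.70° from the x-axis; with |ZR| = 22.6, R = (11.96, -40.44). ZR ⟂ RQ, so RQ runs at 64.30°; with |RQ| = 18.3, Q = (19.90, -23.95). RQ ⟂ QG, so QG runs at 154.3°; with |QG| = 15.0, G = (6.383, -17.45). ∠QGK = 84.5° gives GK at -110.2° from the x-axis; with |GK| = 25.8, K = (-2.525, -41.66). ∠GKB = 142.6° gives KB at -72.80° from the x-axis; with |KB| = 27.5, B = (5.607, -67.93). Then |TB| = |B − T| = 68.16.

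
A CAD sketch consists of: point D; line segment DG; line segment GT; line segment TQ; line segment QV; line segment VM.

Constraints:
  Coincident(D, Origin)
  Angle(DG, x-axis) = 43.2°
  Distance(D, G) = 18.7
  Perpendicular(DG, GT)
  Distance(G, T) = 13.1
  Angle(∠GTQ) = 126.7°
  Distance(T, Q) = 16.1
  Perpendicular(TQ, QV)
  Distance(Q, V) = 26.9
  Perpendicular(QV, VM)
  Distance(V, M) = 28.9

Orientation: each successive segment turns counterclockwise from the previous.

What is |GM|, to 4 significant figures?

17.13

D is at the origin; DG runs at 43.2° with length 18.7, so G = (13.63, 12.80). The perpendicularity gives GT at right angles to DG, so GT runs at 133.2°; with |GT| = 13.1, T = (4.664, 22.35). ∠GTQ = 126.7° gives TQ at -173.5° from the x-axis; with |TQ| = 16.1, Q = (-11.33, 20.53). TQ is perpendicular to QV, so QV runs at -83.50°; with |QV| = 26.9, V = (-8.287, -6.199). QV is perpendicular to VM, so VM runs at 6.500°; with |VM| = 28.9, M = (20.43, -2.928). Then |GM| = |M − G| = 17.13.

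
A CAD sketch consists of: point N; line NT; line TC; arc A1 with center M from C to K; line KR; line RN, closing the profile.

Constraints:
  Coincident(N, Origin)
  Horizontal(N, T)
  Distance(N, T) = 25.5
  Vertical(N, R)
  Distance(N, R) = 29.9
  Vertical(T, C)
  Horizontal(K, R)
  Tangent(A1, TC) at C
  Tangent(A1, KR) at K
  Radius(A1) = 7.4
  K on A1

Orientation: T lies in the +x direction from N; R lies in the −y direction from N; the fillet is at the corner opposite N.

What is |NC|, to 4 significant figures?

34.01

The virtual corner opposite N is at (25.50, -29.90). Since A1 is tangent to TC there, MC ⟂ TC and the tangent condition forces MK to be normal to KR, with radius 7.4, so the center M sits 7.4 in from both sides at M = (18.10, -22.50). That places the tangent points at C = (25.50, -22.50) on TC and K = (18.10, -29.90) on KR. Then |NC| = |C − N| = 34.01.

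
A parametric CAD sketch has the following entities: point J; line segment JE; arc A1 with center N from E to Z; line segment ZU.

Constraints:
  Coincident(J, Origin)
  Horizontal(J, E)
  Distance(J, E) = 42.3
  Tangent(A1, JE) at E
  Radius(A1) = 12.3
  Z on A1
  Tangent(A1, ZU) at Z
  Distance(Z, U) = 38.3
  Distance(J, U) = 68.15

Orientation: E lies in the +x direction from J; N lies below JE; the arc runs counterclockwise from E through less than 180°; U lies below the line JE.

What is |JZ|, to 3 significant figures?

34.8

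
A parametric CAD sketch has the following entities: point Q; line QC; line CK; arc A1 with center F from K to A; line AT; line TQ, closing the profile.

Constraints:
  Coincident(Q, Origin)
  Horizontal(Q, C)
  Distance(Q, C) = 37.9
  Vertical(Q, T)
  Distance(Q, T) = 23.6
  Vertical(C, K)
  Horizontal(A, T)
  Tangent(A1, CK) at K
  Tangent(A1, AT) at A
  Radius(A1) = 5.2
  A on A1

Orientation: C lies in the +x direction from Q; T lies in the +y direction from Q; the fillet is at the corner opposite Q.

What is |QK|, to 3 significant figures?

42.1

The virtual corner opposite Q is at (37.9, 23.6). Since A1 is tangent to CK there, FK ⟂ CK and the tangent condition forces FA to be normal to AT, with radius 5.2, so the center F sits 5.2 in from both sides at F = (32.7, 18.4). That places the tangent points at K = (37.9, 18.4) on CK and A = (32.7, 23.6) on AT. Then |QK| = |K − Q| = 42.1.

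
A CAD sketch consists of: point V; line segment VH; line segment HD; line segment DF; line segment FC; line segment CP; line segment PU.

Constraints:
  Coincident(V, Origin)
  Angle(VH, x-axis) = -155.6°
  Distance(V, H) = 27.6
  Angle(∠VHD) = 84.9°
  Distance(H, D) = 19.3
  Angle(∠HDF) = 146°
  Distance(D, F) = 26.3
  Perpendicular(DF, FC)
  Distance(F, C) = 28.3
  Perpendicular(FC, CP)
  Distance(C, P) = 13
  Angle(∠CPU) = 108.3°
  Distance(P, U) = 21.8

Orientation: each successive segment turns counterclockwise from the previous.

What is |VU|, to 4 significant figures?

25.12

FC is perpendicular to CP, so CP runs at 153.5°; with |CP| = 13.0, P = (8.899, -8.807). ∠CPU = 108.3° gives PU at -134.8° from the x-axis; with |PU| = 21.8, U = (-6.462, -24.28). Then |VU| = |U − V| = 25.12.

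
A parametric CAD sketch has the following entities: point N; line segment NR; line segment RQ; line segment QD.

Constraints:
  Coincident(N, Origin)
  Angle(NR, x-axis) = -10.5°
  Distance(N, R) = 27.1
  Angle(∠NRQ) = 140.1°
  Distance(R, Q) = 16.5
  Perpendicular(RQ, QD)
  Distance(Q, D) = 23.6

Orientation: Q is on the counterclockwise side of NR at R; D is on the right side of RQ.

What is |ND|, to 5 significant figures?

55.409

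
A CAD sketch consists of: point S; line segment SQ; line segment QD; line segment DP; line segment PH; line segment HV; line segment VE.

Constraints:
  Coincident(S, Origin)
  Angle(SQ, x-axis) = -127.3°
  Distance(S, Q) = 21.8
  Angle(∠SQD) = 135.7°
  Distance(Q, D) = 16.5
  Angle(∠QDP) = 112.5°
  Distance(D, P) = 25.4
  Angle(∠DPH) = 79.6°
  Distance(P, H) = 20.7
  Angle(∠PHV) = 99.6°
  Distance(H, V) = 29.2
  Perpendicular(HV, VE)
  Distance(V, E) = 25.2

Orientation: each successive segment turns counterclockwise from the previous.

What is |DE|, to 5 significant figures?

8.8935

∠PHV = 99.6° gives HV at 165.30° from the x-axis; with |HV| = 29.2, V = (-13.128, -12.478). The perpendicularity gives VE at right angles to HV, so VE runs at -104.70°; with |VE| = 25.2, E = (-19.522, -36.854). Then |DE| = |E − D| = 8.8935.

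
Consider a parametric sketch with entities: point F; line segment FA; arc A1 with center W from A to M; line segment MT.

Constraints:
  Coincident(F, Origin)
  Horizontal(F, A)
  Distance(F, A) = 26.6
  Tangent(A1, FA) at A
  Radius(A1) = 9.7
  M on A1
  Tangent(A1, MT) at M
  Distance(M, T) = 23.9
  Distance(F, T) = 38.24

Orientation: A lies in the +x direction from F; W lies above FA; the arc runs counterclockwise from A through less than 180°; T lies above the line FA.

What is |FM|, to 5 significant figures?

37.471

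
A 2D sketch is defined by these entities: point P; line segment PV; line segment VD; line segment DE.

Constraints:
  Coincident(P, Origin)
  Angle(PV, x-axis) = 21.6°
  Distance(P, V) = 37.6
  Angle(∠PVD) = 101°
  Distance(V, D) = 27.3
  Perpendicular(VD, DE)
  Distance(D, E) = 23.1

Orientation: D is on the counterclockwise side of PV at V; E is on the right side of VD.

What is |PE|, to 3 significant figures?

69.2

P is at the origin; PV runs at 21.6° with length 37.6, so V = 37.6·(cos 21.6°, sin 21.6°) = (35.0, 13.8). ∠PVD = 101.0°, so VD runs at 21.6° + (180° − 101.0°) = 101° from the x-axis; with |VD| = 27.3, D = V + 27.3·(cos 101°, sin 101°) = (29.9, 40.7). VD ⟂ DE; with |DE| = 23.1 on the right of VD, E = D + 23.1·(0.983, 0.184) = (52.6, 44.9). Then |PE| = |E − P| = 69.2.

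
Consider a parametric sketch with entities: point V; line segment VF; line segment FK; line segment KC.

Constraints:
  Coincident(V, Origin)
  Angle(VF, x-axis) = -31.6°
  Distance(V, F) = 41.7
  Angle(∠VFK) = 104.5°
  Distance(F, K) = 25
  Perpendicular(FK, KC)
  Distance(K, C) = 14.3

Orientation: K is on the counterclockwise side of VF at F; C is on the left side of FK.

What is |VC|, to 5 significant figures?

43.998

V is at the origin; VF runs at -31.6° with length 41.7, so F = 41.7·(cos -31.6°, sin -31.6°) = (35.517, -21.850). ∠VFK = 104.5°, so FK runs at -31.6° + (180° − 104.5°) = 43.900° from the x-axis; with |FK| = 25.0, K = F + 25.0·(cos 43.900°, sin 43.900°) = (53.531, -4.5152). FK is perpendicular to KC; with |KC| = 14.3 on the left of FK, C = K + 14.3·(-0.69340, 0.72055) = (43.615, 5.7887). Then |VC| = |C − V| = 43.998.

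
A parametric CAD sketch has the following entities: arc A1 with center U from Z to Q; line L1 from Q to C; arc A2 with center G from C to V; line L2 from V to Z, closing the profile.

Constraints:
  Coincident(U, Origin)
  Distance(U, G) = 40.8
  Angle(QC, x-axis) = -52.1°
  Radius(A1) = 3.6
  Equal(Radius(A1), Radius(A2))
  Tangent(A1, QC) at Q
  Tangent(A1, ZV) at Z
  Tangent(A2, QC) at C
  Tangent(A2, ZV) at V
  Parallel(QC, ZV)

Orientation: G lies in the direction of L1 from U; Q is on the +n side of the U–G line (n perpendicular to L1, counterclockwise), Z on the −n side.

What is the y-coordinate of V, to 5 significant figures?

-34.406

Tangency of A1 to both parallel lines with radius 3.6 puts Q and Z at U ± 3.6·n: Q = (2.8407, 2.2114), Z = (-2.8407, -2.2114). Equal radii place C and V the same way about G: C = G + 3.6·n = (27.904, -29.983), V = G − 3.6·n = (22.222, -34.406). So V.y = -34.406.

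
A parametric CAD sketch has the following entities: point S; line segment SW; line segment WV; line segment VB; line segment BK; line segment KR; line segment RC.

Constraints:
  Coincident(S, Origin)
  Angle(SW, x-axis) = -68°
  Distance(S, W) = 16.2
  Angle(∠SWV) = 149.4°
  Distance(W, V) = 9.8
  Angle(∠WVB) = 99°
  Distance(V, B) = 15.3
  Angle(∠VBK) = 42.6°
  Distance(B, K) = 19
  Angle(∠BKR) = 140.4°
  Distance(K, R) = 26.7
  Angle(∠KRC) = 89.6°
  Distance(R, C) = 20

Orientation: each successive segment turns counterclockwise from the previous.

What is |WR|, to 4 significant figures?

24.25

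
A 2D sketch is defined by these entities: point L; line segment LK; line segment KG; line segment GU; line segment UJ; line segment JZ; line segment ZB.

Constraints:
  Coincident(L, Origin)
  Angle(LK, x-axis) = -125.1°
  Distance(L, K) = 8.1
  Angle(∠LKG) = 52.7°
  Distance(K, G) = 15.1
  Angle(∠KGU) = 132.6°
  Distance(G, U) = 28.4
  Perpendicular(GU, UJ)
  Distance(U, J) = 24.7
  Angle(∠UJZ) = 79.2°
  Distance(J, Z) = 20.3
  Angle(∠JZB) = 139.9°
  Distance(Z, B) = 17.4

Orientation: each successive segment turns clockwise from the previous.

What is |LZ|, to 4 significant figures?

13.94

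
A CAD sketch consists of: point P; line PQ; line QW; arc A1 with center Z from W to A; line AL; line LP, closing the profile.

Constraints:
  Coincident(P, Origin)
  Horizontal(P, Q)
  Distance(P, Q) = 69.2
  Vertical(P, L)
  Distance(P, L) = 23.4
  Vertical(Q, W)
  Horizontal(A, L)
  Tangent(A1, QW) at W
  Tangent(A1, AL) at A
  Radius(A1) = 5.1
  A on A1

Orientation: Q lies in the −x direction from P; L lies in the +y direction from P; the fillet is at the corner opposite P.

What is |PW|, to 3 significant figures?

71.6

The virtual corner opposite P is at (-69.2, 23.4). Tangency of A1 to QW means the radius ZW is perpendicular to QW and tangency of A1 to AL means the radius ZA is perpendicular to AL, with radius 5.1, so the center Z sits 5.1 in from both sides at Z = (-64.1, 18.3). That places the tangent points at W = (-69.2, 18.3) on QW and A = (-64.1, 23.4) on AL. Then |PW| = |W − P| = 71.6.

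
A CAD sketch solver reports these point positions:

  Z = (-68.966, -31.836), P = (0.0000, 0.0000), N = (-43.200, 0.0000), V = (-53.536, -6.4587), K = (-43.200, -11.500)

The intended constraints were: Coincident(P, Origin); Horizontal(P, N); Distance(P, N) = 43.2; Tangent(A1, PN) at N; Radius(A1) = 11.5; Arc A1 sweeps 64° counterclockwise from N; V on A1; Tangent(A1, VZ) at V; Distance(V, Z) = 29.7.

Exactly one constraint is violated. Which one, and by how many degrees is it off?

Tangent(A1, VZ) at V — off by 5.30°.

P = (0.00, 0.00) ✓; P.y = 0.00, N.y = 0.00 ✓; |PN| = 43.20 ✓; ∠(KN, NP) = 90.00° ✓; |KN| = 11.50 ✓; bearing(K→V) − bearing(K→N) = 64.00° ✓; |KV| = 11.50 ✓; ∠(KV, VZ) = 95.30° ✗; |VZ| = 29.70 ✓.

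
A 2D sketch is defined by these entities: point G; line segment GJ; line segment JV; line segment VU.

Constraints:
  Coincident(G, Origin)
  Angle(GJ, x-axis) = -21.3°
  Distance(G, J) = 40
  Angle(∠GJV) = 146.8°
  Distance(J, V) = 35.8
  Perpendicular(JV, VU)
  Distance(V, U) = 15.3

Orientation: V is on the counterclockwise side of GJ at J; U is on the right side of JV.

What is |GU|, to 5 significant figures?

78.628

G is at the origin; GJ runs at -21.3° with length 40.0, so J = 40.0·(cos -21.3°, sin -21.3°) = (37.268, -14.530). ∠GJV = 146.8°, so JV runs at -21.3° + (180° − 146.8°) = 11.900° from the x-axis; with |JV| = 35.8, V = J + 35.8·(cos 11.900°, sin 11.900°) = (72.298, -7.1479). JV is perpendicular to VU; with |VU| = 15.3 on the right of JV, U = V + 15.3·(0.20620, -0.97851) = (75.453, -22.119). Then |GU| = |U − G| = 78.628.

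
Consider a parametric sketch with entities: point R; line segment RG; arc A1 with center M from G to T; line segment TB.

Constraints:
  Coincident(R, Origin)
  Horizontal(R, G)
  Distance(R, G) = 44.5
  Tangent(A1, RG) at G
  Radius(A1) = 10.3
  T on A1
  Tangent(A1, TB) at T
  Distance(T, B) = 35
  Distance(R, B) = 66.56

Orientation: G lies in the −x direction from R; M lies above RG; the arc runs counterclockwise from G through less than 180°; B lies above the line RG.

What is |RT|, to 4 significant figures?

37.59

Checks: ∠(MG, GR) = 90.00° ✓; |MT| = 10.30 ✓; ∠(MT, TB) = 90.00° ✓; |TB| = 35.00 ✓; |RB| = 66.56 ✓.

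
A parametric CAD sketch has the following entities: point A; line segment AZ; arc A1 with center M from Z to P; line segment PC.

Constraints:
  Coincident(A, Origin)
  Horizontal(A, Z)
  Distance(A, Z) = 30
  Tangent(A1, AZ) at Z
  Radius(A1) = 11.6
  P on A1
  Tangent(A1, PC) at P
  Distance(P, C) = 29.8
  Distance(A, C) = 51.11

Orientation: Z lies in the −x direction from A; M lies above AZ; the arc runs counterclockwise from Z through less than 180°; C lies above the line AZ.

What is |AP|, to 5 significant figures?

23.928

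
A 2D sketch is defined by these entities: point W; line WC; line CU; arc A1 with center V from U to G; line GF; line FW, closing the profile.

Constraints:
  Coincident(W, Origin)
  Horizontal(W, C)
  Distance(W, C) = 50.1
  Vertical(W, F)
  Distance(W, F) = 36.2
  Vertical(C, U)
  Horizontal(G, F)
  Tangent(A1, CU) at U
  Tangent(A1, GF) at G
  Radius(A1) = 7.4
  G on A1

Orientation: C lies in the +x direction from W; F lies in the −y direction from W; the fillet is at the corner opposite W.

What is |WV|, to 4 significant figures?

51.50

W is at the origin; W and C share the same y with |WC| = 50.1 and C on the +x side, so C = (50.10, 0.000). W and F share the same x with |WF| = 36.2 and F on the −y side, so F = (0.000, -36.20). The virtual corner opposite W is at (50.10, -36.20). The tangent condition forces VU to be normal to CU and A1 meets GF tangentially, so VG is at right angles to GF, with radius 7.4, so the center V sits 7.4 in from both sides at V = (42.70, -28.80). Then |WV| = |V − W| = 51.50.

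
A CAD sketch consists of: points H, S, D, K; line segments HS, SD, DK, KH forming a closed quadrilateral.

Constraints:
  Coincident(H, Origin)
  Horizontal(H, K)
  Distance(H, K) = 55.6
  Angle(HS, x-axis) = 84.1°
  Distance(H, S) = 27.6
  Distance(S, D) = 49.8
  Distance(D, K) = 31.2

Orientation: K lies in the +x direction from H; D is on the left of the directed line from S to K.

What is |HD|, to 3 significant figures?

61.0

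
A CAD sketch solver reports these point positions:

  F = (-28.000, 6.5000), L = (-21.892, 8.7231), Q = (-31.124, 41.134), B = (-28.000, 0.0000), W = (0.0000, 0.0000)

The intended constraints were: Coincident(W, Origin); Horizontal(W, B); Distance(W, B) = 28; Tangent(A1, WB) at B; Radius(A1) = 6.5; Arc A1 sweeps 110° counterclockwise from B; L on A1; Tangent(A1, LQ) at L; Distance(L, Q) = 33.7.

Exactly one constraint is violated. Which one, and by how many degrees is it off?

Tangent(A1, LQ) at L — off by 4.10°.

W = (0.00, 0.00) ✓; W.y = 0.00, B.y = 0.00 ✓; |WB| = 28.00 ✓; ∠(FB, BW) = 90.00° ✓; |FB| = 6.500 ✓; bearing(F→L) − bearing(F→B) = 110.0° ✓; |FL| = 6.500 ✓; ∠(FL, LQ) = 94.10° ✗; |LQ| = 33.70 ✓.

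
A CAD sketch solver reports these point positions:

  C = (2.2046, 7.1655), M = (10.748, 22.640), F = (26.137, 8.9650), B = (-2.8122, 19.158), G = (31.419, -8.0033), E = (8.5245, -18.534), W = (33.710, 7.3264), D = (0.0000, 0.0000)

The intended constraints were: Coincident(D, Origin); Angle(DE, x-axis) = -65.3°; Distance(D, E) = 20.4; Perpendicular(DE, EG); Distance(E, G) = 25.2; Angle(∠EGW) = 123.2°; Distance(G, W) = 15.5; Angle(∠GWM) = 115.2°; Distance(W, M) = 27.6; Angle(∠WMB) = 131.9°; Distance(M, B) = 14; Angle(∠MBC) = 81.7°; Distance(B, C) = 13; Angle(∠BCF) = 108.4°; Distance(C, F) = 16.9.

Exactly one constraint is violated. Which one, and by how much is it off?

Distance(C, F) = 16.9 — off by 7.10.

D = (0.00, 0.00) ✓; DE at -65.30° ✓; |DE| = 20.40 ✓; ∠(DE, EG) = 90.00° ✓; |EG| = 25.20 ✓; ∠EGW = 123.2° ✓; |GW| = 15.50 ✓; ∠GWM = 115.2° ✓; |WM| = 27.60 ✓; ∠WMB = 131.9° ✓; |MB| = 14.00 ✓; ∠MBC = 81.70° ✓; |BC| = 13.00 ✓; ∠BCF = 108.4° ✓; |CF| = 24.00 ✗.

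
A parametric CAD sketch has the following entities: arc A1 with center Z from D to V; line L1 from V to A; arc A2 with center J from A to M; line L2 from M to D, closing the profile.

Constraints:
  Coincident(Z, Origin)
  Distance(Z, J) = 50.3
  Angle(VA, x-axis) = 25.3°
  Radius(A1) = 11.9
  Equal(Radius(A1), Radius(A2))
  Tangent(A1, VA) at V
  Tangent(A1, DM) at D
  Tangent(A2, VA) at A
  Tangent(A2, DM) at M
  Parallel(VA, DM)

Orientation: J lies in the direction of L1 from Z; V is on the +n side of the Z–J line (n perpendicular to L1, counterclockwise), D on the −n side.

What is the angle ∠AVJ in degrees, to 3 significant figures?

13.3°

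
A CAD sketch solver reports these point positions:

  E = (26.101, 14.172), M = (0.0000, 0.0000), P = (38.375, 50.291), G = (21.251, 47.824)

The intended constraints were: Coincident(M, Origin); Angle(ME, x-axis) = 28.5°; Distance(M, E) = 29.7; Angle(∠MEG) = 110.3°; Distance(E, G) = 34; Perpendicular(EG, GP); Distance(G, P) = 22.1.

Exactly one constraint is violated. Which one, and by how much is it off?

Distance(G, P) = 22.1 — off by 4.80.

M = (0.00, 0.00) ✓; ME at 28.50° ✓; |ME| = 29.70 ✓; ∠MEG = 110.3° ✓; |EG| = 34.00 ✓; ∠(EG, GP) = 90.00° ✓; |GP| = 17.30 ✗.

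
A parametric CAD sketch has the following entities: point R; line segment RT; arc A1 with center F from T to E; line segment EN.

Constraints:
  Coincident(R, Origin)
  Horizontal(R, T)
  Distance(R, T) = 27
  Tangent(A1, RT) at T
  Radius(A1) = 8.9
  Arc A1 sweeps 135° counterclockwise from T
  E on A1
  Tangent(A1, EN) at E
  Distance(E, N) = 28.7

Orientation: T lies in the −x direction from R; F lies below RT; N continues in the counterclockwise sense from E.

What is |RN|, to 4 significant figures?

37.79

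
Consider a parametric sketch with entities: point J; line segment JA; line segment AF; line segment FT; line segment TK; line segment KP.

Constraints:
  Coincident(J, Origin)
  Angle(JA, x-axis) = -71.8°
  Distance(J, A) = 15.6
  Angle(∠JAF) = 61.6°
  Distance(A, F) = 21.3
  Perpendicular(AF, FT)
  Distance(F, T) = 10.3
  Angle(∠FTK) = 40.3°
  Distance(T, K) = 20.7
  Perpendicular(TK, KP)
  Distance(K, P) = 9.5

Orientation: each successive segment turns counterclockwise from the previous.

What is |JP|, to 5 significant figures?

26.508

∠FTK = 40.3° gives TK at -83.700° from the x-axis; with |TK| = 20.7, K = (14.295, -12.842). The perpendicularity gives KP at right angles to TK, so KP runs at 6.3000°; with |KP| = 9.5, P = (23.738, -11.799). Then |JP| = |P − J| = 26.508.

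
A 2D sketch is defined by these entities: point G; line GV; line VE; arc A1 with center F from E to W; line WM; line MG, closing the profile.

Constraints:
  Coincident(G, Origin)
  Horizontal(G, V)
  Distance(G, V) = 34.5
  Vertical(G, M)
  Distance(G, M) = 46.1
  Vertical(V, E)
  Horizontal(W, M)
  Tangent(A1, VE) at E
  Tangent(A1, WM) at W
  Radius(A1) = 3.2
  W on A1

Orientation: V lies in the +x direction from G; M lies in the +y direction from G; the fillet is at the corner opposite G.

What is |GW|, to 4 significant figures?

55.72

G is at the origin; GV is horizontal with |GV| = 34.5 and V on the +x side, so V = (34.50, 0.000). G and M share the same x with |GM| = 46.1 and M on the +y side, so M = (0.000, 46.10). The virtual corner opposite G is at (34.50, 46.10). Since A1 is tangent to VE there, FE ⟂ VE and tangency of A1 to WM means the radius FW is perpendicular to WM, with radius 3.2, so the center F sits 3.2 in from both sides at F = (31.30, 42.90). That places the tangent points at E = (34.50, 42.90) on VE and W = (31.30, 46.10) on WM. Then |GW| = |W − G| = 55.72.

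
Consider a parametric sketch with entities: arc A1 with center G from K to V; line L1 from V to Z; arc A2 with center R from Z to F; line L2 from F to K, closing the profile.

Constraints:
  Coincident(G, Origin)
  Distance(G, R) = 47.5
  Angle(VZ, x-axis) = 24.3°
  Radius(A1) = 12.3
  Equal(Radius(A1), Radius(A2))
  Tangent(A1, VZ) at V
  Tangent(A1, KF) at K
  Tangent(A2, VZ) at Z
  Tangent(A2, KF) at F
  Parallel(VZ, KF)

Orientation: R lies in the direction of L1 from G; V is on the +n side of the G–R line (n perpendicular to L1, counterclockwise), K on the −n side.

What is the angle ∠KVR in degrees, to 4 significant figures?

75.48°

The slot axis is L1's direction at 24.3°, so u = (cos 24.3°, sin 24.3°) = (0.9114, 0.4115) and n = (−sin 24.3°, cos 24.3°) = (-0.4115, 0.9114). G is at the origin and R lies 47.5 along u from G, so R = 47.5·u = (43.29, 19.55). Tangency of A1 to both parallel lines with radius 12.3 puts V and K at G ± 12.3·n: V = (-5.062, 11.21), K = (5.062, -11.21). Then cos ∠KVR = VK·VR / (|VK||VR|), giving 75.48°.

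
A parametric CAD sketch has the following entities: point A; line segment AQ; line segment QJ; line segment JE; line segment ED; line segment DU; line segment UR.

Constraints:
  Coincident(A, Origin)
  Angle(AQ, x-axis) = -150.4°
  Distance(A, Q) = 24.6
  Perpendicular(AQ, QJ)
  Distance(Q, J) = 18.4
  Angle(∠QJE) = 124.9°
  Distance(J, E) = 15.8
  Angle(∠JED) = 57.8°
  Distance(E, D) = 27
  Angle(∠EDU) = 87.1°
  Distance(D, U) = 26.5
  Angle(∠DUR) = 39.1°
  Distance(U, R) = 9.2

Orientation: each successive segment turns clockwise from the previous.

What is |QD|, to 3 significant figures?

14.2

∠QJE = 124.9° gives JE at 64.5° from the x-axis; with |JE| = 15.8, E = (-23.7, 18.1). ∠JED = 57.8° gives ED at -57.7° from the x-axis; with |ED| = 27.0, D = (-9.25, -4.71). Then |QD| = |D − Q| = 14.2.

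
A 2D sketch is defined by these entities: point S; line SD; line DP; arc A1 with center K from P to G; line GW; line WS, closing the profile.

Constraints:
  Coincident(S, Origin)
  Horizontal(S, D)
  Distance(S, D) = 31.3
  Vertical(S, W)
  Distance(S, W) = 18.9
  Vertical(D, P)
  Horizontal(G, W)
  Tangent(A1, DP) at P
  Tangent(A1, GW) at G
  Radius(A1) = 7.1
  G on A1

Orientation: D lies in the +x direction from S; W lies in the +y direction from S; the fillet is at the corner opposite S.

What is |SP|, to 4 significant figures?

33.45

The virtual corner opposite S is at (31.30, 18.90). The tangent condition forces KP to be normal to DP and since A1 is tangent to GW there, KG ⟂ GW, with radius 7.1, so the center K sits 7.1 in from both sides at K = (24.20, 11.80). That places the tangent points at P = (31.30, 11.80) on DP and G = (24.20, 18.90) on GW. Then |SP| = |P − S| = 33.45.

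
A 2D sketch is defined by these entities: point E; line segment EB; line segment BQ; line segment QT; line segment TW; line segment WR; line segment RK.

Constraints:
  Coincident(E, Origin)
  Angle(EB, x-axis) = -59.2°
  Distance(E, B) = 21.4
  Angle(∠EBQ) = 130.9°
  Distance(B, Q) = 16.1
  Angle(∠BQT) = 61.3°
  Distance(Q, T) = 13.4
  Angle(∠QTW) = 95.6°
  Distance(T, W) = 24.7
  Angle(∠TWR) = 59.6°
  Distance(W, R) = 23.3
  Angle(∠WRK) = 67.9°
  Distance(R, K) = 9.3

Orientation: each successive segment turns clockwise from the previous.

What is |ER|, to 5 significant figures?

34.205

∠QTW = 95.6° gives TW at 48.600° from the x-axis; with |TW| = 24.7, W = (13.098, -5.3396). ∠TWR = 59.6° gives WR at -71.800° from the x-axis; with |WR| = 23.3, R = (20.375, -27.474). Then |ER| = |R − E| = 34.205.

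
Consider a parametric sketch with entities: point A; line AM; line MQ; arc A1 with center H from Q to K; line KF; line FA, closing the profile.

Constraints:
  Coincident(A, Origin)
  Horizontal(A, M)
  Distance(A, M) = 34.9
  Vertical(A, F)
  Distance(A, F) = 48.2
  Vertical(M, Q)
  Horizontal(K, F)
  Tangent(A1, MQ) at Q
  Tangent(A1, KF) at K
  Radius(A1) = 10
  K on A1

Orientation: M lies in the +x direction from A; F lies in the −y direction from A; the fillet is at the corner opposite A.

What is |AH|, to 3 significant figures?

45.6

A is at the origin; AM is horizontal with |AM| = 34.9 and M on the +x side, so M = (34.9, 0.00). A and F share the same x with |AF| = 48.2 and F on the −y side, so F = (0.00, -48.2). The virtual corner opposite A is at (34.9, -48.2). A1 meets MQ tangentially, so HQ is at right angles to MQ and since A1 is tangent to KF there, HK ⟂ KF, with radius 10.0, so the center H sits 10.0 in from both sides at H = (24.9, -38.2). Then |AH| = |H − A| = 45.6.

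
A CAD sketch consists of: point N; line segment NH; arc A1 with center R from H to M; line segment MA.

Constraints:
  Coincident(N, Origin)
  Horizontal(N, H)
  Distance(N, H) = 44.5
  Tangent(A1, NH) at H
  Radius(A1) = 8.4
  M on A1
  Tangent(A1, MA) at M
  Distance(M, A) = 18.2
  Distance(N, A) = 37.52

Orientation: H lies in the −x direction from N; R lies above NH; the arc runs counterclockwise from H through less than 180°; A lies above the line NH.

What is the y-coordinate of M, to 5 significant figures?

5.3828

Checks: ∠(RH, HN) = 90.00° ✓; |RH| = 8.400 ✓; |RM| = 8.400 ✓; ∠(RM, MA) = 90.00° ✓; |MA| = 18.20 ✓; |NA| = 37.52 ✓.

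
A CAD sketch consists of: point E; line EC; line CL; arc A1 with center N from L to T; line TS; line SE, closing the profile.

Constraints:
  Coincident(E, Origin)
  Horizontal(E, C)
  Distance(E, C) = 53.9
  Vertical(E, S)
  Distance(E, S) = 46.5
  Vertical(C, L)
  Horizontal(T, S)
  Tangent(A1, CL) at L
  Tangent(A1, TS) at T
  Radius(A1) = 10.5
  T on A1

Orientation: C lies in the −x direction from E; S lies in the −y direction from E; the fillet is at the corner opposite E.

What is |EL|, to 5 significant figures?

64.817

E is at the origin; EC is horizontal with |EC| = 53.9 and C on the −x side, so C = (-53.900, 0.0000). E and S share the same x with |ES| = 46.5 and S on the −y side, so S = (0.0000, -46.500). The virtual corner opposite E is at (-53.900, -46.500). A1 meets CL tangentially, so NL is at right angles to CL and A1 meets TS tangentially, so NT is at right angles to TS, with radius 10.5, so the center N sits 10.5 in from both sides at N = (-43.400, -36.000). That places the tangent points at L = (-53.900, -36.000) on CL and T = (-43.400, -46.500) on TS. Then |EL| = |L − E| = 64.817.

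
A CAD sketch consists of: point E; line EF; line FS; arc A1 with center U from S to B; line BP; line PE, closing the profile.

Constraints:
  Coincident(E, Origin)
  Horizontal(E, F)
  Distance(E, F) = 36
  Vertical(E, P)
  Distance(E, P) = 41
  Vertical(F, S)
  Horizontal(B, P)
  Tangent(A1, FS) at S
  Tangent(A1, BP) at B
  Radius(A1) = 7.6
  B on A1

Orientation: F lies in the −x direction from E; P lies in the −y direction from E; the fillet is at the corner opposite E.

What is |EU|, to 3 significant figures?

43.8

E is at the origin; EF is horizontal with |EF| = 36.0 and F on the −x side, so F = (-36.0, 0.00). EP is vertical with |EP| = 41.0 and P on the −y side, so P = (0.00, -41.0). The virtual corner opposite E is at (-36.0, -41.0). Since A1 is tangent to FS there, US ⟂ FS and since A1 is tangent to BP there, UB ⟂ BP, with radius 7.6, so the center U sits 7.6 in from both sides at U = (-28.4, -33.4). Then |EU| = |U − E| = 43.8.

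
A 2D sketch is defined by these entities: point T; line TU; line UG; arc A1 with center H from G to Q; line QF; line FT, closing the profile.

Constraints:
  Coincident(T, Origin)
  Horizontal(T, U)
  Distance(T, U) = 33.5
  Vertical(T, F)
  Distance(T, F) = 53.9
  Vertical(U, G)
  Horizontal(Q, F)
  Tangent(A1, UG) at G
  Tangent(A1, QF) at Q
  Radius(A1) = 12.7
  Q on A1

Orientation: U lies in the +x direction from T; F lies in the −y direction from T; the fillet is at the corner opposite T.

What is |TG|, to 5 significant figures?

53.101

T is at the origin; T and U share the same y with |TU| = 33.5 and U on the +x side, so U = (33.500, 0.0000). T and F share the same x with |TF| = 53.9 and F on the −y side, so F = (0.0000, -53.900). The virtual corner opposite T is at (33.500, -53.900). Tangency of A1 to UG means the radius HG is perpendicular to UG and tangency of A1 to QF means the radius HQ is perpendicular to QF, with radius 12.7, so the center H sits 12.7 in from both sides at H = (20.800, -41.200). That places the tangent points at G = (33.500, -41.200) on UG and Q = (20.800, -53.900) on QF. Then |TG| = |G − T| = 53.101.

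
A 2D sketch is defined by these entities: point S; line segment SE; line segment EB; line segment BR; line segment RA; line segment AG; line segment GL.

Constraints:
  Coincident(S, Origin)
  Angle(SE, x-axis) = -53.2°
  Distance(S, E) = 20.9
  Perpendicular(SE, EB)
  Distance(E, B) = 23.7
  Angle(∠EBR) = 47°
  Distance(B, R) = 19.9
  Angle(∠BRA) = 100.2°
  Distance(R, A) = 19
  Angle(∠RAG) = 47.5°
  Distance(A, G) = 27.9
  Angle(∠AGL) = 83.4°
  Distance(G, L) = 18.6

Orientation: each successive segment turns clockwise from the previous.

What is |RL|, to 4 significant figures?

13.68

∠RAG = 47.5° gives AG at -128.5° from the x-axis; with |AG| = 27.9, G = (-2.723, -31.66). ∠AGL = 83.4° gives GL at 134.9° from the x-axis; with |GL| = 18.6, L = (-15.85, -18.48). Then |RL| = |L − R| = 13.68.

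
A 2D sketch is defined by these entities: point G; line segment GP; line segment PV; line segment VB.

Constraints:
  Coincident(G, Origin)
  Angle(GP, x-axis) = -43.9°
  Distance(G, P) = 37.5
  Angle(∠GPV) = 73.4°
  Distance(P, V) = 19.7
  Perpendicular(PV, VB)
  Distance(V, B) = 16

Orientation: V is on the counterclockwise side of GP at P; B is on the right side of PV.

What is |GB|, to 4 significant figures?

52.71

∠GPV = 73.4°, so PV runs at -43.9° + (180° − 73.4°) = 62.70° from the x-axis; with |PV| = 19.7, V = P + 19.7·(cos 62.70°, sin 62.70°) = (36.06, -8.497). PV ⟂ VB; with |VB| = 16.0 on the right of PV, B = V + 16.0·(0.8886, -0.4586) = (50.27, -15.84). Then |GB| = |B − G| = 52.71.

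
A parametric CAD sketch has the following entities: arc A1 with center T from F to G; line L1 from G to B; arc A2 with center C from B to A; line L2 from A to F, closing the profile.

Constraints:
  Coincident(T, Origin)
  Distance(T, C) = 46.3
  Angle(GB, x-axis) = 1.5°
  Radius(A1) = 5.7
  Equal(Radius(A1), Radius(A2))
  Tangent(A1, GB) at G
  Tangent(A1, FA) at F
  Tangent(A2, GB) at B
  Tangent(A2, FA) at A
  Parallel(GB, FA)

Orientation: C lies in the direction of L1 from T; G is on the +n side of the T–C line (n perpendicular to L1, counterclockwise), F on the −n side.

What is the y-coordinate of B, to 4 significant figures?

6.910

The slot axis is L1's direction at 1.5°, so u = (cos 1.5°, sin 1.5°) = (0.9997, 0.02618) and n = (−sin 1.5°, cos 1.5°) = (-0.02618, 0.9997). T is at the origin and C lies 46.3 along u from T, so C = 46.3·u = (46.28, 1.212). Tangency of A1 to both parallel lines with radius 5.7 puts G and F at T ± 5.7·n: G = (-0.1492, 5.698), F = (0.1492, -5.698). Equal radii place B and A the same way about C: B = C + 5.7·n = (46.13, 6.910), A = C − 5.7·n = (46.43, -4.486). So B.y = 6.910.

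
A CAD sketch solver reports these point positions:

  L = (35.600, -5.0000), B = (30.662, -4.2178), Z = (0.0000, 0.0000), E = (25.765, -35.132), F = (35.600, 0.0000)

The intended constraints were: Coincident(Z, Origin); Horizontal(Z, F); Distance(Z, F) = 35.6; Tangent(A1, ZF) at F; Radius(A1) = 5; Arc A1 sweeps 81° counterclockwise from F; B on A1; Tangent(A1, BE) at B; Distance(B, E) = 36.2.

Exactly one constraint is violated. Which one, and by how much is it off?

Distance(B, E) = 36.2 — off by 4.90.

Z = (0.00, 0.00) ✓; Z.y = 0.00, F.y = 0.00 ✓; |ZF| = 35.60 ✓; ∠(LF, FZ) = 90.00° ✓; |LF| = 5.000 ✓; bearing(L→B) − bearing(L→F) = 81.00° ✓; |LB| = 5.000 ✓; ∠(LB, BE) = 90.00° ✓; |BE| = 31.30 ✗.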